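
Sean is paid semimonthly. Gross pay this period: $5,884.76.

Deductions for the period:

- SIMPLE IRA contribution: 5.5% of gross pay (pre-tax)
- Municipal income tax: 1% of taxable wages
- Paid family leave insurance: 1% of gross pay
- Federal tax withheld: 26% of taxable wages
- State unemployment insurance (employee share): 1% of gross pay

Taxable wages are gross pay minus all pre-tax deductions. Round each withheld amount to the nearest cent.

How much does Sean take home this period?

$3,941.90

SIMPLE IRA contribution: $5,884.76 × 0.055 = $323.66
Taxable wages = $5,884.76 − $323.66 = $5,561.10
Federal tax withheld: $5,561.10 × 0.26 = $1,445.89
Municipal income tax: $5,561.10 × 0.01 = $55.61
Paid family leave insurance: $5,884.76 × 0.01 = $58.85
State unemployment insurance (employee share): $5,884.76 × 0.01 = $58.85
Total deductions = $323.66 + $1,445.89 + $55.61 + $58.85 + $58.85 = $1,942.86
Net pay = $5,884.76 − $1,942.86 = $3,941.90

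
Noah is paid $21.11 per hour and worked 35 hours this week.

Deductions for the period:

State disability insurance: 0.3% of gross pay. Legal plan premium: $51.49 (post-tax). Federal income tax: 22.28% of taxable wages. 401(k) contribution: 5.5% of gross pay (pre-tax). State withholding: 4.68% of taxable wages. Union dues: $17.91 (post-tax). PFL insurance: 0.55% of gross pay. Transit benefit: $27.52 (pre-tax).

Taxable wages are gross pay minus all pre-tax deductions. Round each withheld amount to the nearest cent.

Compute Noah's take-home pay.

$414.19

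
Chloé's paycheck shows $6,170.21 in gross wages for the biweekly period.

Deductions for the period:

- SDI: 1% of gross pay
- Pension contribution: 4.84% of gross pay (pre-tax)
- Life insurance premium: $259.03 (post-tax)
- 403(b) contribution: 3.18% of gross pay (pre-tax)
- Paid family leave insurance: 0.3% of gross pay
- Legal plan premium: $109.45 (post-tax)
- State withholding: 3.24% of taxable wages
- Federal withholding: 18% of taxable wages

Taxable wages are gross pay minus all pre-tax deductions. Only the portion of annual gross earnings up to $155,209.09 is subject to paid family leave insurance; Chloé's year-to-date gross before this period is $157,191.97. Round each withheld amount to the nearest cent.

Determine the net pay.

403(b) contribution: $6,170.21 × 0.0318 = $196.21
Pension contribution: $6,170.21 × 0.0484 = $298.64
Pre-tax total = $196.21 + $298.64 = $494.85
Taxable wages = $6,170.21 − $494.85 = $5,675.36
Federal withholding: $5,675.36 × 0.18 = $1,021.56
State withholding: $5,675.36 × 0.0324 = $183.88
SDI: $6,170.21 × 0.01 = $61.70
Paid family leave insurance: annual cap $155,209.09 already reached (YTD $157,191.97), so $0.00
Legal plan premium: $109.45
Life insurance premium: $259.03
Total deductions = $196.21 + $298.64 + $1,021.56 + $183.88 + $61.70 + $0.00 + $109.45 + $259.03 = $2,130.47
Net pay = $6,170.21 − $2,130.47 = $4,039.74

$4,039.74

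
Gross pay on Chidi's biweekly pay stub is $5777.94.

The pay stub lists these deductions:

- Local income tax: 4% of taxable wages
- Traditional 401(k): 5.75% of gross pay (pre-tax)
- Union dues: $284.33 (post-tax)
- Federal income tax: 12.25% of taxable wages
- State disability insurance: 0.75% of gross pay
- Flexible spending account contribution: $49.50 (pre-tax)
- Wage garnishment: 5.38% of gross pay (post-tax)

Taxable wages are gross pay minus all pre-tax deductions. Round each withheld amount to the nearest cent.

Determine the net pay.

$3880.81

Flexible spending account contribution: $49.50
Traditional 401(k): $5777.94 × 0.0575 = $332.23
Pre-tax total = $49.50 + $332.23 = $381.73
Taxable wages = $5777.94 − $381.73 = $5396.21
Federal income tax: $5396.21 × 0.1225 = $661.04
Local income tax: $5396.21 × 0.04 = $215.85
State disability insurance: $5777.94 × 0.0075 = $43.33
Wage garnishment: $5777.94 × 0.0538 = $310.85
Union dues: $284.33
Total deductions = $49.50 + $332.23 + $661.04 + $215.85 + $43.33 + $310.85 + $284.33 = $1897.13
Net pay = $5777.94 − $1897.13 = $3880.81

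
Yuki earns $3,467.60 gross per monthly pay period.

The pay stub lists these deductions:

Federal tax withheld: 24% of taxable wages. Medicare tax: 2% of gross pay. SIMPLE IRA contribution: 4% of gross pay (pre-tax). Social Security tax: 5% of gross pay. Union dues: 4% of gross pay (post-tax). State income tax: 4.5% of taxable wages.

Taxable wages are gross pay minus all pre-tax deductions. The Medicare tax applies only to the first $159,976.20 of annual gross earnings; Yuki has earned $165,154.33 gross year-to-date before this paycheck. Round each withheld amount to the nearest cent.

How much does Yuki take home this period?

$2,068.08

SIMPLE IRA contribution: $3,467.60 × 0.04 = $138.70
Taxable wages = $3,467.60 − $138.70 = $3,328.90
State income tax: $3,328.90 × 0.045 = $149.80
Federal tax withheld: $3,328.90 × 0.24 = $798.94
Social Security tax: $3,467.60 × 0.05 = $173.38
Medicare tax: annual cap $159,976.20 already reached (YTD $165,154.33), so $0.00
Union dues: $3,467.60 × 0.04 = $138.70
Total deductions = $138.70 + $149.80 + $798.94 + $173.38 + $0.00 + $138.70 = $1,399.52
Net pay = $3,467.60 − $1,399.52 = $2,068.08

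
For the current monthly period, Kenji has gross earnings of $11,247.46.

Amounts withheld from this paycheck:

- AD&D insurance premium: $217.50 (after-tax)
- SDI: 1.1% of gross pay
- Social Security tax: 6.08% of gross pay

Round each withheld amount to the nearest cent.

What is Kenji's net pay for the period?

$10,222.39

SDI: $11,247.46 × 0.011 = $123.72
Social Security tax: $11,247.46 × 0.0608 = $683.85
AD&D insurance premium: $217.50
Total deductions = $123.72 + $683.85 + $217.50 = $1,025.07
Net pay = $11,247.46 − $1,025.07 = $10,222.39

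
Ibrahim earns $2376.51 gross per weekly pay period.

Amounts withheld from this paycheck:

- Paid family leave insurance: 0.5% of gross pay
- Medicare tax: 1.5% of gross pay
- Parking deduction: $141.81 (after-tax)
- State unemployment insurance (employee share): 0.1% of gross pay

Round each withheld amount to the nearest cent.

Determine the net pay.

Medicare tax: $2376.51 × 0.015 = $35.65
Paid family leave insurance: $2376.51 × 0.005 = $11.88
State unemployment insurance (employee share): $2376.51 × 0.001 = $2.38
Parking deduction: $141.81
Total deductions = $35.65 + $11.88 + $2.38 + $141.81 = $191.72
Net pay = $2376.51 − $191.72 = $2184.79

$2184.79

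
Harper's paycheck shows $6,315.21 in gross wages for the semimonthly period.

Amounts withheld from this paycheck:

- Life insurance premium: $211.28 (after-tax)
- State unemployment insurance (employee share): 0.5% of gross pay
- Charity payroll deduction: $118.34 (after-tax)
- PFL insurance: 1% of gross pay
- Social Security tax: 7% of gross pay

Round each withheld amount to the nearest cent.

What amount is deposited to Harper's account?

$5,448.80

PFL insurance: $6,315.21 × 0.01 = $63.15
Social Security tax: $6,315.21 × 0.07 = $442.06
State unemployment insurance (employee share): $6,315.21 × 0.005 = $31.58
Life insurance premium: $211.28
Charity payroll deduction: $118.34
Total deductions = $63.15 + $442.06 + $31.58 + $211.28 + $118.34 = $866.41
Net pay = $6,315.21 − $866.41 = $5,448.80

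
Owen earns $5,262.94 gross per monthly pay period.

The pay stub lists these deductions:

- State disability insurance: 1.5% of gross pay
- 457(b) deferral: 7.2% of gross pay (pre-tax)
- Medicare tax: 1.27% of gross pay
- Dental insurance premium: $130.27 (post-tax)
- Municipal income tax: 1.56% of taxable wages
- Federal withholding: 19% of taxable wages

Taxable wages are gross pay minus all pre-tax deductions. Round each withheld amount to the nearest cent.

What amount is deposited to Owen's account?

457(b) deferral: $5,262.94 × 0.072 = $378.93
Taxable wages = $5,262.94 − $378.93 = $4,884.01
Federal withholding: $4,884.01 × 0.19 = $927.96
Municipal income tax: $4,884.01 × 0.0156 = $76.19
Medicare tax: $5,262.94 × 0.0127 = $66.84
State disability insurance: $5,262.94 × 0.015 = $78.94
Dental insurance premium: $130.27
Total deductions = $378.93 + $927.96 + $76.19 + $66.84 + $78.94 + $130.27 = $1,659.13
Net pay = $5,262.94 − $1,659.13 = $3,603.81

$3,603.81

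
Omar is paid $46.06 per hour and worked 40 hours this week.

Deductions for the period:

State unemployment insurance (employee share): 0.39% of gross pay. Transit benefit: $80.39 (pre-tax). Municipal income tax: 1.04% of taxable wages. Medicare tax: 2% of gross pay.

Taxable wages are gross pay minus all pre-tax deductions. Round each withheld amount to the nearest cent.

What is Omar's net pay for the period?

Gross pay: 40 × $46.06 = $1842.40
Transit benefit: $80.39
Taxable wages = $1842.40 − $80.39 = $1762.01
Municipal income tax: $1762.01 × 0.0104 = $18.32
State unemployment insurance (employee share): $1842.40 × 0.0039 = $7.19
Medicare tax: $1842.40 × 0.02 = $36.85
Total deductions = $80.39 + $18.32 + $7.19 + $36.85 = $142.75
Net pay = $1842.40 − $142.75 = $1699.65

$1699.65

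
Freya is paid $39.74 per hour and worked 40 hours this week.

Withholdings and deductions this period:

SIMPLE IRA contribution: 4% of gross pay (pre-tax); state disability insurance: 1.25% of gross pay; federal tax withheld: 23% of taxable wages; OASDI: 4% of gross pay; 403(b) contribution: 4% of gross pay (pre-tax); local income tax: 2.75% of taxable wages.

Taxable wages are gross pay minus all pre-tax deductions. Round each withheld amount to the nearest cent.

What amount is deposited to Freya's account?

Gross pay: 40 × $39.74 = $1,589.60
SIMPLE IRA contribution: $1,589.60 × 0.04 = $63.58
403(b) contribution: $1,589.60 × 0.04 = $63.58
Pre-tax total = $63.58 + $63.58 = $127.16
Taxable wages = $1,589.60 − $127.16 = $1,462.44
Local income tax: $1,462.44 × 0.0275 = $40.22
Federal tax withheld: $1,462.44 × 0.23 = $336.36
OASDI: $1,589.60 × 0.04 = $63.58
State disability insurance: $1,589.60 × 0.0125 = $19.87
Total deductions = $63.58 + $63.58 + $40.22 + $336.36 + $63.58 + $19.87 = $587.19
Net pay = $1,589.60 − $587.19 = $1,002.41

$1,002.41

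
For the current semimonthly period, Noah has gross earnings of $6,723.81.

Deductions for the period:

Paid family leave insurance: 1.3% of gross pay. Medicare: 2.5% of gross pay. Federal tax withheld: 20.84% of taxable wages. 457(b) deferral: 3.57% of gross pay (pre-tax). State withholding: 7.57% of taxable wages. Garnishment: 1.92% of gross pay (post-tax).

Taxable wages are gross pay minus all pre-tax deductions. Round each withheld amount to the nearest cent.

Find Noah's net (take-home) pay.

$4,257.12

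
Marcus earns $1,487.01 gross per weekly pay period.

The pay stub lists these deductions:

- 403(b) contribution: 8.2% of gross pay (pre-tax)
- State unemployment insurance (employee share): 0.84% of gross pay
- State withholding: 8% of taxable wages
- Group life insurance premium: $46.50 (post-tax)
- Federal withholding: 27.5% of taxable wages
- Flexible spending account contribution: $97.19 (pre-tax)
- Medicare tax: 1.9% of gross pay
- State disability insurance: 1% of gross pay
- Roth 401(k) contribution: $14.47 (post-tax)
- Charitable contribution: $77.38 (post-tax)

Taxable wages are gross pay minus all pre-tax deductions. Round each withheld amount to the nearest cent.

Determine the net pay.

403(b) contribution: $1,487.01 × 0.082 = $121.93
Flexible spending account contribution: $97.19
Pre-tax total = $121.93 + $97.19 = $219.12
Taxable wages = $1,487.01 − $219.12 = $1,267.89
Federal withholding: $1,267.89 × 0.275 = $348.67
State withholding: $1,267.89 × 0.08 = $101.43
Medicare tax: $1,487.01 × 0.019 = $28.25
State disability insurance: $1,487.01 × 0.01 = $14.87
State unemployment insurance (employee share): $1,487.01 × 0.0084 = $12.49
Charitable contribution: $77.38
Roth 401(k) contribution: $14.47
Group life insurance premium: $46.50
Total deductions = $121.93 + $97.19 + $348.67 + $101.43 + $28.25 + $14.87 + $12.49 + $77.38 + $14.47 + $46.50 = $863.18
Net pay = $1,487.01 − $863.18 = $623.83

$623.83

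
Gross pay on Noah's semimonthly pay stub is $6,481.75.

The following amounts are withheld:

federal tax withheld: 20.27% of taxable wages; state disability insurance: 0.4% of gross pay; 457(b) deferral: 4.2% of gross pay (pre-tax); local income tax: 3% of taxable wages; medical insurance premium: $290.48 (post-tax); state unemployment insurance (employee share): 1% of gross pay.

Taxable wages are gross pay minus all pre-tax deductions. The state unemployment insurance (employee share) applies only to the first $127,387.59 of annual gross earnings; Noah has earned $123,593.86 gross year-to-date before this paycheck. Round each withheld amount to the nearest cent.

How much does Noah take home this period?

$4,410.21

457(b) deferral: $6,481.75 × 0.042 = $272.23
Taxable wages = $6,481.75 − $272.23 = $6,209.52
Local income tax: $6,209.52 × 0.03 = $186.29
Federal tax withheld: $6,209.52 × 0.2027 = $1,258.67
State disability insurance: $6,481.75 × 0.004 = $25.93
State unemployment insurance (employee share): only $127,387.59 − $123,593.86 = $3,793.73 of this check is subject → $3,793.73 × 0.01 = $37.94
Medical insurance premium: $290.48
Total deductions = $272.23 + $186.29 + $1,258.67 + $25.93 + $37.94 + $290.48 = $2,071.54
Net pay = $6,481.75 − $2,071.54 = $4,410.21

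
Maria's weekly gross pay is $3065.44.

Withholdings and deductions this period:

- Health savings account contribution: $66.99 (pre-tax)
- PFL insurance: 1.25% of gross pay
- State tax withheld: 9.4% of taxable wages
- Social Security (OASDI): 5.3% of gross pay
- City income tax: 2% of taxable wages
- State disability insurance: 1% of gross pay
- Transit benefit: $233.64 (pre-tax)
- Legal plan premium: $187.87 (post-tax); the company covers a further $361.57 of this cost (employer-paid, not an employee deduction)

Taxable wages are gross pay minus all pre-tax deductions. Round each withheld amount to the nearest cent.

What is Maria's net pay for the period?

$2030.31

Health savings account contribution: $66.99
Transit benefit: $233.64
Pre-tax total = $66.99 + $233.64 = $300.63
Taxable wages = $3065.44 − $300.63 = $2764.81
City income tax: $2764.81 × 0.02 = $55.30
State tax withheld: $2764.81 × 0.094 = $259.89
PFL insurance: $3065.44 × 0.0125 = $38.32
Social Security (OASDI): $3065.44 × 0.053 = $162.47
State disability insurance: $3065.44 × 0.01 = $30.65
Legal plan premium: $187.87
(Employer's $361.57 toward legal plan premium is not withheld from the employee.)
Total deductions = $66.99 + $233.64 + $55.30 + $259.89 + $38.32 + $162.47 + $30.65 + $187.87 = $1035.13
Net pay = $3065.44 − $1035.13 = $2030.31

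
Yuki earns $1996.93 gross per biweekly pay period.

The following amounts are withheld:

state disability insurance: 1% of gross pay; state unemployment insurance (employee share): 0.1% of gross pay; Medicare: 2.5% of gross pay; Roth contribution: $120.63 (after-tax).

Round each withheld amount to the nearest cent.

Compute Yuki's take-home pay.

State disability insurance: $1996.93 × 0.01 = $19.97
State unemployment insurance (employee share): $1996.93 × 0.001 = $2.00
Medicare: $1996.93 × 0.025 = $49.92
Roth contribution: $120.63
Total deductions = $19.97 + $2.00 + $49.92 + $120.63 = $192.52
Net pay = $1996.93 − $192.52 = $1804.41

$1804.41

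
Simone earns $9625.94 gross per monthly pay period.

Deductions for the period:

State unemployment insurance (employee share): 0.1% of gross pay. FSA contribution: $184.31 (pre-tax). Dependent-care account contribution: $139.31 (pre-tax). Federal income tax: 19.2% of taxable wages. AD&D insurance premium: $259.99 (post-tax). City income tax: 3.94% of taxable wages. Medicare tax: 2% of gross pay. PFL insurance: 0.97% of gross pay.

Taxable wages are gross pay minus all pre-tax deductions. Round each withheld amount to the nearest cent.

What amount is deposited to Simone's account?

$6594.25

Dependent-care account contribution: $139.31
FSA contribution: $184.31
Pre-tax total = $139.31 + $184.31 = $323.62
Taxable wages = $9625.94 − $323.62 = $9302.32
City income tax: $9302.32 × 0.0394 = $366.51
Federal income tax: $9302.32 × 0.192 = $1786.05
State unemployment insurance (employee share): $9625.94 × 0.001 = $9.63
Medicare tax: $9625.94 × 0.02 = $192.52
PFL insurance: $9625.94 × 0.0097 = $93.37
AD&D insurance premium: $259.99
Total deductions = $139.31 + $184.31 + $366.51 + $1786.05 + $9.63 + $192.52 + $93.37 + $259.99 = $3031.69
Net pay = $9625.94 − $3031.69 = $6594.25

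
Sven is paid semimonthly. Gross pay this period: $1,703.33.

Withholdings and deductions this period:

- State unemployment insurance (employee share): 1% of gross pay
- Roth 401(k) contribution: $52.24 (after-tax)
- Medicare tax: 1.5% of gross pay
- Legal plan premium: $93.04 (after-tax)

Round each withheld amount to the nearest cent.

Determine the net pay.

State unemployment insurance (employee share): $1,703.33 × 0.01 = $17.03
Medicare tax: $1,703.33 × 0.015 = $25.55
Roth 401(k) contribution: $52.24
Legal plan premium: $93.04
Total deductions = $17.03 + $25.55 + $52.24 + $93.04 = $187.86
Net pay = $1,703.33 − $187.86 = $1,515.47

$1,515.47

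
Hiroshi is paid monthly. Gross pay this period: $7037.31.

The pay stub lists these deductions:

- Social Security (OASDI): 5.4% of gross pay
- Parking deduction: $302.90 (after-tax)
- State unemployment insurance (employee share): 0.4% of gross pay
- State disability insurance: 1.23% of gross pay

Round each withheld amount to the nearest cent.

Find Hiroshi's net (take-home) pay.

State disability insurance: $7037.31 × 0.0123 = $86.56
Social Security (OASDI): $7037.31 × 0.054 = $380.01
State unemployment insurance (employee share): $7037.31 × 0.004 = $28.15
Parking deduction: $302.90
Total deductions = $86.56 + $380.01 + $28.15 + $302.90 = $797.62
Net pay = $7037.31 − $797.62 = $6239.69

$6239.69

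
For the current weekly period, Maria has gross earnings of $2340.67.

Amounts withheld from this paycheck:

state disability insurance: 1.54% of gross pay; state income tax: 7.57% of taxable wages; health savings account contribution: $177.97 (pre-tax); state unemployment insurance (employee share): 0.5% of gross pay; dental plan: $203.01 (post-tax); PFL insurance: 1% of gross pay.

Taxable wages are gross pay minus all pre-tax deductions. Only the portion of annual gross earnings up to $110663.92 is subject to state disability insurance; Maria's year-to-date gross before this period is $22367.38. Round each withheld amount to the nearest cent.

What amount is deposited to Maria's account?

Health savings account contribution: $177.97
Taxable wages = $2340.67 − $177.97 = $2162.70
State income tax: $2162.70 × 0.0757 = $163.72
State disability insurance: cap not yet reached, full $2340.67 is subject → $2340.67 × 0.0154 = $36.05
PFL insurance: $2340.67 × 0.01 = $23.41
State unemployment insurance (employee share): $2340.67 × 0.005 = $11.70
Dental plan: $203.01
Total deductions = $177.97 + $163.72 + $36.05 + $23.41 + $11.70 + $203.01 = $615.86
Net pay = $2340.67 − $615.86 = $1724.81

$1724.81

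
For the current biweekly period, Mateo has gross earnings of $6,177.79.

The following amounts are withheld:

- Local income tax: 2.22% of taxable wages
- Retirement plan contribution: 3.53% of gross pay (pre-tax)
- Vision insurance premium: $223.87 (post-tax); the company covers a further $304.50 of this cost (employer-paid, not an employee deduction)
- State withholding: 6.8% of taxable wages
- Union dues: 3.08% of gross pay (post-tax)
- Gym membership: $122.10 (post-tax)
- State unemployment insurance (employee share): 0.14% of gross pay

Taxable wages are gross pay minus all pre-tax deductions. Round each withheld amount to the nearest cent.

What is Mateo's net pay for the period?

$4,877.24

Retirement plan contribution: $6,177.79 × 0.0353 = $218.08
Taxable wages = $6,177.79 − $218.08 = $5,959.71
State withholding: $5,959.71 × 0.068 = $405.26
Local income tax: $5,959.71 × 0.0222 = $132.31
State unemployment insurance (employee share): $6,177.79 × 0.0014 = $8.65
Vision insurance premium: $223.87
Gym membership: $122.10
Union dues: $6,177.79 × 0.0308 = $190.28
(Employer's $304.50 toward vision insurance premium is not withheld from the employee.)
Total deductions = $218.08 + $405.26 + $132.31 + $8.65 + $223.87 + $122.10 + $190.28 = $1,300.55
Net pay = $6,177.79 − $1,300.55 = $4,877.24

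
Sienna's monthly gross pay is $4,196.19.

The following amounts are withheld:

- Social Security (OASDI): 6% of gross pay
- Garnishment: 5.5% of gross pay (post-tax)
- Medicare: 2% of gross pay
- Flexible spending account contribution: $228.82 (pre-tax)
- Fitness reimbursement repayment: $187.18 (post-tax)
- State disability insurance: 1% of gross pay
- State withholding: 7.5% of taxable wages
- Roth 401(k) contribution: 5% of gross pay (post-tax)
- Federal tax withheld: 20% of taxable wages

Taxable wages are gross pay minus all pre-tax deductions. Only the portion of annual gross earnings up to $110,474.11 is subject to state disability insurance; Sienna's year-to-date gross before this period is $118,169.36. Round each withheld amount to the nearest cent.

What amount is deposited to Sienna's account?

$1,912.88

Flexible spending account contribution: $228.82
Taxable wages = $4,196.19 − $228.82 = $3,967.37
State withholding: $3,967.37 × 0.075 = $297.55
Federal tax withheld: $3,967.37 × 0.2 = $793.47
Medicare: $4,196.19 × 0.02 = $83.92
State disability insurance: annual cap $110,474.11 already reached (YTD $118,169.36), so $0.00
Social Security (OASDI): $4,196.19 × 0.06 = $251.77
Garnishment: $4,196.19 × 0.055 = $230.79
Roth 401(k) contribution: $4,196.19 × 0.05 = $209.81
Fitness reimbursement repayment: $187.18
Total deductions = $228.82 + $297.55 + $793.47 + $83.92 + $0.00 + $251.77 + $230.79 + $209.81 + $187.18 = $2,283.31
Net pay = $4,196.19 − $2,283.31 = $1,912.88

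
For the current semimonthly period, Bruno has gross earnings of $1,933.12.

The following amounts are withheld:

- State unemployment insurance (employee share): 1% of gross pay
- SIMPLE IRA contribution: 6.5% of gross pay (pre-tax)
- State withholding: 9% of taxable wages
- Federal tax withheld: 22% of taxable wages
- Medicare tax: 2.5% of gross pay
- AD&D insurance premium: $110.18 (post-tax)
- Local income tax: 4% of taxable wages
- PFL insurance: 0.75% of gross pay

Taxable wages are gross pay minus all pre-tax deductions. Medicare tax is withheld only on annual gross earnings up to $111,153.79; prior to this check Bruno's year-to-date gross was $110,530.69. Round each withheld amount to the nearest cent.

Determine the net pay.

SIMPLE IRA contribution: $1,933.12 × 0.065 = $125.65
Taxable wages = $1,933.12 − $125.65 = $1,807.47
Federal tax withheld: $1,807.47 × 0.22 = $397.64
Local income tax: $1,807.47 × 0.04 = $72.30
State withholding: $1,807.47 × 0.09 = $162.67
State unemployment insurance (employee share): $1,933.12 × 0.01 = $19.33
PFL insurance: $1,933.12 × 0.0075 = $14.50
Medicare tax: only $111,153.79 − $110,530.69 = $623.10 of this check is subject → $623.10 × 0.025 = $15.58
AD&D insurance premium: $110.18
Total deductions = $125.65 + $397.64 + $72.30 + $162.67 + $19.33 + $14.50 + $15.58 + $110.18 = $917.85
Net pay = $1,933.12 − $917.85 = $1,015.27

$1,015.27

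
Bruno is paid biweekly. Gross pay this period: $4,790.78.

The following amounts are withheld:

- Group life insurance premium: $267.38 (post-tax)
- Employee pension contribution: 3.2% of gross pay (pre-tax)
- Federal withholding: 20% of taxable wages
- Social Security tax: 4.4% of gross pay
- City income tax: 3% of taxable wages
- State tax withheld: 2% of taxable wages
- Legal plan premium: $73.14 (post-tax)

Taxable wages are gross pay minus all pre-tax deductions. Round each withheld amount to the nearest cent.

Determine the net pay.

Employee pension contribution: $4,790.78 × 0.032 = $153.30
Taxable wages = $4,790.78 − $153.30 = $4,637.48
State tax withheld: $4,637.48 × 0.02 = $92.75
City income tax: $4,637.48 × 0.03 = $139.12
Federal withholding: $4,637.48 × 0.2 = $927.50
Social Security tax: $4,790.78 × 0.044 = $210.79
Legal plan premium: $73.14
Group life insurance premium: $267.38
Total deductions = $153.30 + $92.75 + $139.12 + $927.50 + $210.79 + $73.14 + $267.38 = $1,863.98
Net pay = $4,790.78 − $1,863.98 = $2,926.80

$2,926.80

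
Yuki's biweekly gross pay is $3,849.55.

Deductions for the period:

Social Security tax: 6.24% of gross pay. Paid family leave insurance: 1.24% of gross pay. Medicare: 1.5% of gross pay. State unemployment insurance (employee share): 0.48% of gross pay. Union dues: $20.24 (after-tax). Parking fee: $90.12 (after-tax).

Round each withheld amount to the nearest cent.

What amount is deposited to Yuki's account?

$3,375.03

Medicare: $3,849.55 × 0.015 = $57.74
Paid family leave insurance: $3,849.55 × 0.0124 = $47.73
Social Security tax: $3,849.55 × 0.0624 = $240.21
State unemployment insurance (employee share): $3,849.55 × 0.0048 = $18.48
Union dues: $20.24
Parking fee: $90.12
Total deductions = $57.74 + $47.73 + $240.21 + $18.48 + $20.24 + $90.12 = $474.52
Net pay = $3,849.55 − $474.52 = $3,375.03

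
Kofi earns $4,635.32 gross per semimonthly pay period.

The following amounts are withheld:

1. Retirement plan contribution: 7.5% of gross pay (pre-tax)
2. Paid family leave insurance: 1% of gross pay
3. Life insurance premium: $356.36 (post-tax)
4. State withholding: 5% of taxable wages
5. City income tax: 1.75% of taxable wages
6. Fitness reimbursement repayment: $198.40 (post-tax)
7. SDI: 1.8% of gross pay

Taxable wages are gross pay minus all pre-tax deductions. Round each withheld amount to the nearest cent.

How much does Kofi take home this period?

Retirement plan contribution: $4,635.32 × 0.075 = $347.65
Taxable wages = $4,635.32 − $347.65 = $4,287.67
City income tax: $4,287.67 × 0.0175 = $75.03
State withholding: $4,287.67 × 0.05 = $214.38
Paid family leave insurance: $4,635.32 × 0.01 = $46.35
SDI: $4,635.32 × 0.018 = $83.44
Fitness reimbursement repayment: $198.40
Life insurance premium: $356.36
Total deductions = $347.65 + $75.03 + $214.38 + $46.35 + $83.44 + $198.40 + $356.36 = $1,321.61
Net pay = $4,635.32 − $1,321.61 = $3,313.71

$3,313.71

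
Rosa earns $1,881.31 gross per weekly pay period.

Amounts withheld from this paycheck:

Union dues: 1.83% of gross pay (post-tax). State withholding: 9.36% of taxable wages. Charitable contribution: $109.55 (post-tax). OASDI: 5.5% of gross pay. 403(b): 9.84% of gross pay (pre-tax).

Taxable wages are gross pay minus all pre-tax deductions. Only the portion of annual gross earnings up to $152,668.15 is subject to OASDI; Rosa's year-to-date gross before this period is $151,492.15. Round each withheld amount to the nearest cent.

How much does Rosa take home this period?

$1,328.77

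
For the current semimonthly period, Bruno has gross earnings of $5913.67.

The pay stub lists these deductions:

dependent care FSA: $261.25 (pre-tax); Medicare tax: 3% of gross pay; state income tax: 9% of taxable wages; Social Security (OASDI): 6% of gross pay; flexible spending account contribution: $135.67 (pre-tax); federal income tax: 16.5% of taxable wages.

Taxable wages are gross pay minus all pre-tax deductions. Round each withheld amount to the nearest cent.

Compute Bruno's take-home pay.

$3577.75

Flexible spending account contribution: $135.67
Dependent care FSA: $261.25
Pre-tax total = $135.67 + $261.25 = $396.92
Taxable wages = $5913.67 − $396.92 = $5516.75
Federal income tax: $5516.75 × 0.165 = $910.26
State income tax: $5516.75 × 0.09 = $496.51
Social Security (OASDI): $5913.67 × 0.06 = $354.82
Medicare tax: $5913.67 × 0.03 = $177.41
Total deductions = $135.67 + $261.25 + $910.26 + $496.51 + $354.82 + $177.41 = $2335.92
Net pay = $5913.67 − $2335.92 = $3577.75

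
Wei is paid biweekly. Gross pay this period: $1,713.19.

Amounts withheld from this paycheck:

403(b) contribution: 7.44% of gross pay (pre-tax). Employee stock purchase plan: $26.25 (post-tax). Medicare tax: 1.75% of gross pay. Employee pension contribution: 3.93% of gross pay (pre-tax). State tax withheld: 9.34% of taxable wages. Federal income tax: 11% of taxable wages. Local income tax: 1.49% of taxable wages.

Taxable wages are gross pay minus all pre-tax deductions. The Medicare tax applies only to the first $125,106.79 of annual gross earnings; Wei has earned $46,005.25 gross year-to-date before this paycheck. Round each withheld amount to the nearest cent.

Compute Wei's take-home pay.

403(b) contribution: $1,713.19 × 0.0744 = $127.46
Employee pension contribution: $1,713.19 × 0.0393 = $67.33
Pre-tax total = $127.46 + $67.33 = $194.79
Taxable wages = $1,713.19 − $194.79 = $1,518.40
Local income tax: $1,518.40 × 0.0149 = $22.62
State tax withheld: $1,518.40 × 0.0934 = $141.82
Federal income tax: $1,518.40 × 0.11 = $167.02
Medicare tax: cap not yet reached, full $1,713.19 is subject → $1,713.19 × 0.0175 = $29.98
Employee stock purchase plan: $26.25
Total deductions = $127.46 + $67.33 + $22.62 + $141.82 + $167.02 + $29.98 + $26.25 = $582.48
Net pay = $1,713.19 − $582.48 = $1,130.71

$1,130.71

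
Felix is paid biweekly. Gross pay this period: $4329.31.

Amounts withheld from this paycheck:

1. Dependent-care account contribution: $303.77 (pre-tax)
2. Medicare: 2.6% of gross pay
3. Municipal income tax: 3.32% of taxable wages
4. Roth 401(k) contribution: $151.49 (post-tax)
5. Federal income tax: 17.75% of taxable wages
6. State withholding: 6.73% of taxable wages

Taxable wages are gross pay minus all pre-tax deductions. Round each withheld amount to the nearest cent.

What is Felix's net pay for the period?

Dependent-care account contribution: $303.77
Taxable wages = $4329.31 − $303.77 = $4025.54
Federal income tax: $4025.54 × 0.1775 = $714.53
State withholding: $4025.54 × 0.0673 = $270.92
Municipal income tax: $4025.54 × 0.0332 = $133.65
Medicare: $4329.31 × 0.026 = $112.56
Roth 401(k) contribution: $151.49
Total deductions = $303.77 + $714.53 + $270.92 + $133.65 + $112.56 + $151.49 = $1686.92
Net pay = $4329.31 − $1686.92 = $2642.39

$2642.39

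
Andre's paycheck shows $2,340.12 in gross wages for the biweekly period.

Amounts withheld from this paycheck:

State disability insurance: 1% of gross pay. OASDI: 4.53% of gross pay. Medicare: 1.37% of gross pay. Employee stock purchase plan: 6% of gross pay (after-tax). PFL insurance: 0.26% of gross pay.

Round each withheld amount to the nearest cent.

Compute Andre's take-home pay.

$2,032.16

OASDI: $2,340.12 × 0.0453 = $106.01
State disability insurance: $2,340.12 × 0.01 = $23.40
Medicare: $2,340.12 × 0.0137 = $32.06
PFL insurance: $2,340.12 × 0.0026 = $6.08
Employee stock purchase plan: $2,340.12 × 0.06 = $140.41
Total deductions = $106.01 + $23.40 + $32.06 + $6.08 + $140.41 = $307.96
Net pay = $2,340.12 − $307.96 = $2,032.16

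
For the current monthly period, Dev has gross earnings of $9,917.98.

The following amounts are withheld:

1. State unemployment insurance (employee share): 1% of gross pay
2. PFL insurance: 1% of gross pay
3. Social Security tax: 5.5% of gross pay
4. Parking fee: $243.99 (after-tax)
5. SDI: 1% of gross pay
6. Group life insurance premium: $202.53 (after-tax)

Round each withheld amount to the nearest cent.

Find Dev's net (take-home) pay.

State unemployment insurance (employee share): $9,917.98 × 0.01 = $99.18
Social Security tax: $9,917.98 × 0.055 = $545.49
SDI: $9,917.98 × 0.01 = $99.18
PFL insurance: $9,917.98 × 0.01 = $99.18
Parking fee: $243.99
Group life insurance premium: $202.53
Total deductions = $99.18 + $545.49 + $99.18 + $99.18 + $243.99 + $202.53 = $1,289.55
Net pay = $9,917.98 − $1,289.55 = $8,628.43

$8,628.43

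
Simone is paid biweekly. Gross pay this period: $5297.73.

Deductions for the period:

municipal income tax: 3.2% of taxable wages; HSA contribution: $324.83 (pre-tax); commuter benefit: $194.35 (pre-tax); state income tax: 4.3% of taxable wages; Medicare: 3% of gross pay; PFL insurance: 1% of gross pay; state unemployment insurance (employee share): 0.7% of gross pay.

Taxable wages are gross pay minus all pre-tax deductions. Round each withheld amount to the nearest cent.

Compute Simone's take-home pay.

$4171.17

HSA contribution: $324.83
Commuter benefit: $194.35
Pre-tax total = $324.83 + $194.35 = $519.18
Taxable wages = $5297.73 − $519.18 = $4778.55
Municipal income tax: $4778.55 × 0.032 = $152.91
State income tax: $4778.55 × 0.043 = $205.48
State unemployment insurance (employee share): $5297.73 × 0.007 = $37.08
Medicare: $5297.73 × 0.03 = $158.93
PFL insurance: $5297.73 × 0.01 = $52.98
Total deductions = $324.83 + $194.35 + $152.91 + $205.48 + $37.08 + $158.93 + $52.98 = $1126.56
Net pay = $5297.73 − $1126.56 = $4171.17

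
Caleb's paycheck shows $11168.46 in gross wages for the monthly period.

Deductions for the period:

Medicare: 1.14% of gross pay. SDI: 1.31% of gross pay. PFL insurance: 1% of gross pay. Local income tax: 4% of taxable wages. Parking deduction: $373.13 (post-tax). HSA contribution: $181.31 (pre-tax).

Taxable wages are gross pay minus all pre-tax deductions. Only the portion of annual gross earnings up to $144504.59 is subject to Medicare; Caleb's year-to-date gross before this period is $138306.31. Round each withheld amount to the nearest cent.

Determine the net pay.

$9845.88

HSA contribution: $181.31
Taxable wages = $11168.46 − $181.31 = $10987.15
Local income tax: $10987.15 × 0.04 = $439.49
SDI: $11168.46 × 0.0131 = $146.31
PFL insurance: $11168.46 × 0.01 = $111.68
Medicare: only $144504.59 − $138306.31 = $6198.28 of this check is subject → $6198.28 × 0.0114 = $70.66
Parking deduction: $373.13
Total deductions = $181.31 + $439.49 + $146.31 + $111.68 + $70.66 + $373.13 = $1322.58
Net pay = $11168.46 − $1322.58 = $9845.88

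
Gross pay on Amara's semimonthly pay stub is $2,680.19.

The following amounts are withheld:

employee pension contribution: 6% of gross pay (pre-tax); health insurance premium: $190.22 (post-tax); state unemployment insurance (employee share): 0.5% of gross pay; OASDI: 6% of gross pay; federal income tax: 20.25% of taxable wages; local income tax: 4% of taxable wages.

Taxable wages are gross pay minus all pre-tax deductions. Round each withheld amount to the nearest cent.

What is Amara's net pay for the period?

$1,544.00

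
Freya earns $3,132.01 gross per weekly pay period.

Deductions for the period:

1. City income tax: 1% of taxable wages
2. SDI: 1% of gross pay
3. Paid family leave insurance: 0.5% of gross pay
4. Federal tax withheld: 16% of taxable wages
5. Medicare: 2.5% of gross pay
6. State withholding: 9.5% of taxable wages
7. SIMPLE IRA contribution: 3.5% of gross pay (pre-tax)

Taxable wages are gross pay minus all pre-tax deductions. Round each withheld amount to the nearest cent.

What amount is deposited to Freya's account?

$2,096.18

SIMPLE IRA contribution: $3,132.01 × 0.035 = $109.62
Taxable wages = $3,132.01 − $109.62 = $3,022.39
City income tax: $3,022.39 × 0.01 = $30.22
Federal tax withheld: $3,022.39 × 0.16 = $483.58
State withholding: $3,022.39 × 0.095 = $287.13
Medicare: $3,132.01 × 0.025 = $78.30
SDI: $3,132.01 × 0.01 = $31.32
Paid family leave insurance: $3,132.01 × 0.005 = $15.66
Total deductions = $109.62 + $30.22 + $483.58 + $287.13 + $78.30 + $31.32 + $15.66 = $1,035.83
Net pay = $3,132.01 − $1,035.83 = $2,096.18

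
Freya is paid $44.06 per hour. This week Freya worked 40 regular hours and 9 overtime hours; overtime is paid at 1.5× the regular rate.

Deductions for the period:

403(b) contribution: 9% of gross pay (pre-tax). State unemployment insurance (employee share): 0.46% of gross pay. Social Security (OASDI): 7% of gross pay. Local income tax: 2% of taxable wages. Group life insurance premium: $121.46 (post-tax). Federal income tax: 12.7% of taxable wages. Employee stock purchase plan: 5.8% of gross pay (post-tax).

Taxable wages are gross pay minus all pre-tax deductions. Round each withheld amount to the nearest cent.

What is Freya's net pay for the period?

Regular pay: 40 × $44.06 = $1,762.40
Overtime pay: 9 × $44.06 × 1.5 = $594.81
Gross pay = $1,762.40 + $594.81 = $2,357.21
403(b) contribution: $2,357.21 × 0.09 = $212.15
Taxable wages = $2,357.21 − $212.15 = $2,145.06
Local income tax: $2,145.06 × 0.02 = $42.90
Federal income tax: $2,145.06 × 0.127 = $272.42
Social Security (OASDI): $2,357.21 × 0.07 = $165.00
State unemployment insurance (employee share): $2,357.21 × 0.0046 = $10.84
Group life insurance premium: $121.46
Employee stock purchase plan: $2,357.21 × 0.058 = $136.72
Total deductions = $212.15 + $42.90 + $272.42 + $165.00 + $10.84 + $121.46 + $136.72 = $961.49
Net pay = $2,357.21 − $961.49 = $1,395.72

$1,395.72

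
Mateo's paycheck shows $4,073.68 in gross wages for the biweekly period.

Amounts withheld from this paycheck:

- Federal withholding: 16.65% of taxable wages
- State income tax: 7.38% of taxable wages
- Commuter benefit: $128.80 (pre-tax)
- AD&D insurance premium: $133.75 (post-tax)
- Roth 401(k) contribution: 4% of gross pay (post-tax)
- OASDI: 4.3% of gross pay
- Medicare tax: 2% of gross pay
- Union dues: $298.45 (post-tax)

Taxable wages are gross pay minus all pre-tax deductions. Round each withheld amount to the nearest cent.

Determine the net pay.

Commuter benefit: $128.80
Taxable wages = $4,073.68 − $128.80 = $3,944.88
Federal withholding: $3,944.88 × 0.1665 = $656.82
State income tax: $3,944.88 × 0.0738 = $291.13
OASDI: $4,073.68 × 0.043 = $175.17
Medicare tax: $4,073.68 × 0.02 = $81.47
AD&D insurance premium: $133.75
Union dues: $298.45
Roth 401(k) contribution: $4,073.68 × 0.04 = $162.95
Total deductions = $128.80 + $656.82 + $291.13 + $175.17 + $81.47 + $133.75 + $298.45 + $162.95 = $1,928.54
Net pay = $4,073.68 − $1,928.54 = $2,145.14

$2,145.14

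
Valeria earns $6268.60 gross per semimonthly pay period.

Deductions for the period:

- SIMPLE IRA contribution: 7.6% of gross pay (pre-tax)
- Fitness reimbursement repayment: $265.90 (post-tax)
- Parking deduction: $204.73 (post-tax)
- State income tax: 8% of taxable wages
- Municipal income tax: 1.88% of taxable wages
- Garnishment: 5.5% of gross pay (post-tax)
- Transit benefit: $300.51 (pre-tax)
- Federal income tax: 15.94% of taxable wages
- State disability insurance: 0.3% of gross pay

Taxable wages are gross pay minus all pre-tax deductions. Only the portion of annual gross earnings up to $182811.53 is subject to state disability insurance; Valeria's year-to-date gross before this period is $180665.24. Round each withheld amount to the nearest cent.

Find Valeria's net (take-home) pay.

SIMPLE IRA contribution: $6268.60 × 0.076 = $476.41
Transit benefit: $300.51
Pre-tax total = $476.41 + $300.51 = $776.92
Taxable wages = $6268.60 − $776.92 = $5491.68
Federal income tax: $5491.68 × 0.1594 = $875.37
State income tax: $5491.68 × 0.08 = $439.33
Municipal income tax: $5491.68 × 0.0188 = $103.24
State disability insurance: only $182811.53 − $180665.24 = $2146.29 of this check is subject → $2146.29 × 0.003 = $6.44
Fitness reimbursement repayment: $265.90
Garnishment: $6268.60 × 0.055 = $344.77
Parking deduction: $204.73
Total deductions = $476.41 + $300.51 + $875.37 + $439.33 + $103.24 + $6.44 + $265.90 + $344.77 + $204.73 = $3016.70
Net pay = $6268.60 − $3016.70 = $3251.90

$3251.90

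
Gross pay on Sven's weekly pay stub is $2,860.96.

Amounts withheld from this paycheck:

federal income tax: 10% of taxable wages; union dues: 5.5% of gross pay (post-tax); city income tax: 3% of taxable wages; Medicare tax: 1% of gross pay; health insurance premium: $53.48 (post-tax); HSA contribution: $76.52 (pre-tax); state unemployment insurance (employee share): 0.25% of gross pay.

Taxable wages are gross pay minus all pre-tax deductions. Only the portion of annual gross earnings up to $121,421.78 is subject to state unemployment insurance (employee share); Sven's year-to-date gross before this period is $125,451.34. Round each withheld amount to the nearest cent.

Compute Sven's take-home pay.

HSA contribution: $76.52
Taxable wages = $2,860.96 − $76.52 = $2,784.44
City income tax: $2,784.44 × 0.03 = $83.53
Federal income tax: $2,784.44 × 0.1 = $278.44
State unemployment insurance (employee share): annual cap $121,421.78 already reached (YTD $125,451.34), so $0.00
Medicare tax: $2,860.96 × 0.01 = $28.61
Health insurance premium: $53.48
Union dues: $2,860.96 × 0.055 = $157.35
Total deductions = $76.52 + $83.53 + $278.44 + $0.00 + $28.61 + $53.48 + $157.35 = $677.93
Net pay = $2,860.96 − $677.93 = $2,183.03

$2,183.03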